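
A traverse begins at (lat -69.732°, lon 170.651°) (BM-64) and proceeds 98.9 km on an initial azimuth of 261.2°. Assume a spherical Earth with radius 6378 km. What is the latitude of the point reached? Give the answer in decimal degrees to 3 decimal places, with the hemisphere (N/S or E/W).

69.850°S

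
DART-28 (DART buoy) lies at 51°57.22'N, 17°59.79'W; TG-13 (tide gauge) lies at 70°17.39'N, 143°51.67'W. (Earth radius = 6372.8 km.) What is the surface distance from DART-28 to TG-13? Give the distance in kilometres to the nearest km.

DART-28: φ = +51.95367°, λ = -17.99650°
TG-13: φ = +70.28983°, λ = -143.86117°
Δφ = 18.3362°,  Δλ = -125.8647°
a = sin²(Δφ/2) + cos φ₁ cos φ₂ sin²(Δλ/2) = 0.190202
c = 2·arcsin(√a) = 0.902568 rad = 51.7133°
d = R·c = 6372.8 × 0.902568 = 5751.9 km

5752 km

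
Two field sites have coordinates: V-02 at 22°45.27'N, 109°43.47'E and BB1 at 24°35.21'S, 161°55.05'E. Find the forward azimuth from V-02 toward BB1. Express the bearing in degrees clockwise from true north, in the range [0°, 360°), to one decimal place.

129.8°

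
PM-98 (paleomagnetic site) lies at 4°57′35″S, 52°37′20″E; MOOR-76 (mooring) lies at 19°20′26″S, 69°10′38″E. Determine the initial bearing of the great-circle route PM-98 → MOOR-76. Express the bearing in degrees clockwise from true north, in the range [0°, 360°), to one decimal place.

PM-98: φ = -4.95972°, λ = +52.62222°
MOOR-76: φ = -19.34056°, λ = +69.17722°
Δλ = 16.5550°
y = sin Δλ · cos φ₂ = 0.268856
x = cos φ₁ sin φ₂ − sin φ₁ cos φ₂ cos Δλ = -0.251747
θ = atan2(y, x) = 133.1178° → 133.1178° (mod 360°)

133.1°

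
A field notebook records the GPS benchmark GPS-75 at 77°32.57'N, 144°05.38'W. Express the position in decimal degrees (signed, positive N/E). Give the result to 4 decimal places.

lat: 77.5428° N → +77.5428°
lon: 144.0897° W → -144.0897°

+77.5428°, -144.0897°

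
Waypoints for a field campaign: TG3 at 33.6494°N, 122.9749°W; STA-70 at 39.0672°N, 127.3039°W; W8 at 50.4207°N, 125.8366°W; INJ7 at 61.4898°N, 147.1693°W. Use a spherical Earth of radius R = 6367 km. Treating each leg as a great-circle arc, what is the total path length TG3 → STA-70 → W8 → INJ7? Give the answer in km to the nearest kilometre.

3777 km

TG3→STA-70: c = 0.112409 rad, d = 715.71 km
STA-70→W8: c = 0.198978 rad, d = 1266.89 km
W8→INJ7: c = 0.281790 rad, d = 1794.16 km
Total = 715.71 + 1266.89 + 1794.16 = 3776.76 km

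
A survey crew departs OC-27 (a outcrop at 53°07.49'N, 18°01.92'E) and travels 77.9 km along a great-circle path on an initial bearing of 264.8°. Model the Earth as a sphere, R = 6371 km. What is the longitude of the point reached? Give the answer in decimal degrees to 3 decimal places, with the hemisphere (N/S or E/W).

OC-27: φ = +53.12483°, λ = +18.03200°
δ = d/R = 77.9/6371 = 0.012227 rad
φ₂ = arcsin(sin φ₁ cos δ + cos φ₁ sin δ cos θ)
   = arcsin(0.79994·0.99993 + 0.60007·0.01223·-0.09063) = 53.05569°
λ₂ = λ₁ + atan2(sin θ sin δ cos φ₁, cos δ − sin φ₁ sin φ₂) = 16.87114°

16.871°E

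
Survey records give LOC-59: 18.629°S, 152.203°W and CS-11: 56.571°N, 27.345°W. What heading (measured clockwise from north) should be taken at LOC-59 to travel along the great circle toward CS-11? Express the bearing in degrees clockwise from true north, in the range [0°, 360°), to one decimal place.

33.2°

Δλ = 124.8580°
y = sin Δλ · cos φ₂ = 0.452055
x = cos φ₁ sin φ₂ − sin φ₁ cos φ₂ cos Δλ = 0.690263
θ = atan2(y, x) = 33.2209° → 33.2209° (mod 360°)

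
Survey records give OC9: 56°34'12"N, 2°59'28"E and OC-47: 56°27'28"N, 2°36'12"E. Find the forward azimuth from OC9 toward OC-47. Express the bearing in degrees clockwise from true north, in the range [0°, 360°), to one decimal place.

OC9: φ = +56.57000°, λ = +2.99111°
OC-47: φ = +56.45778°, λ = +2.60333°
Δλ = -0.3878°
y = sin Δλ · cos φ₂ = -0.003740
x = cos φ₁ sin φ₂ − sin φ₁ cos φ₂ cos Δλ = -0.001948
θ = atan2(y, x) = -117.5163° → 242.4837° (mod 360°)

242.5°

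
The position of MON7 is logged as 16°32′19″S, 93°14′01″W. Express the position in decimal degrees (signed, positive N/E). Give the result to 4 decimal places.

lat: 16.5386° S → -16.5386°
lon: 93.2336° W → -93.2336°

-16.5386°, -93.2336°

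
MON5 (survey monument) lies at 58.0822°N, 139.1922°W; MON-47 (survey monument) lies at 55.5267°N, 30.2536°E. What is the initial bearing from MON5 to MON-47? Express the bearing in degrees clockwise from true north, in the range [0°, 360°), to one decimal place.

6.5°

Δλ = 169.4458°
y = sin Δλ · cos φ₂ = 0.103676
x = cos φ₁ sin φ₂ − sin φ₁ cos φ₂ cos Δλ = 0.908172
θ = atan2(y, x) = 6.5126° → 6.5126° (mod 360°)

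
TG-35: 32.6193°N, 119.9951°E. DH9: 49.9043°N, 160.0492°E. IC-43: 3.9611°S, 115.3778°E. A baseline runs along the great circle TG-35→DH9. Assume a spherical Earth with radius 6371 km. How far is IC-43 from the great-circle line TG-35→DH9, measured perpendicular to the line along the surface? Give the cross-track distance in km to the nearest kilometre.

2515 km

δ₁₃ = central angle TG-35→IC-43 = 0.643010 rad  (haversine)
θ₁₃ = bearing TG-35→IC-43 = 187.697°,  θ₁₂ = bearing TG-35→DH9 = 47.592°
dₓₜ = R·arcsin(sin δ₁₃ · sin(θ₁₃ − θ₁₂)) = 6371·arcsin(0.59961·sin(140.105°)) = 2514.961 km
|dₓₜ| = 2514.961 km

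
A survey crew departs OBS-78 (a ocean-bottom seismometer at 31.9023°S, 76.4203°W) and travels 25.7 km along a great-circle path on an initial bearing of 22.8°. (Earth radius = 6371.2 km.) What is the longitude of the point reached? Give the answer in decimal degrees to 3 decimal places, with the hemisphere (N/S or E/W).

76.315°W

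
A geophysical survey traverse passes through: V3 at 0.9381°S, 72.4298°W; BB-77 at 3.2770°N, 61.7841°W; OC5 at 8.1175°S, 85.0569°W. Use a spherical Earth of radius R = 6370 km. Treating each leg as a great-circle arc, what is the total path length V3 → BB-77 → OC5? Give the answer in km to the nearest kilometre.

4147 km

V3→BB-77: c = 0.199762 rad, d = 1272.48 km
BB-77→OC5: c = 0.451322 rad, d = 2874.92 km
Total = 1272.48 + 2874.92 = 4147.40 km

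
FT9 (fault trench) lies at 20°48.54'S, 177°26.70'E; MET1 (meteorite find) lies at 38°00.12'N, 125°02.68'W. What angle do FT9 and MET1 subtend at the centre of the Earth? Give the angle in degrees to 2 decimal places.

FT9: φ = -20.80900°, λ = +177.44500°
MET1: φ = +38.00200°, λ = -125.04467°
Δφ = 58.8110°,  Δλ = 57.5103°
a = sin²(Δφ/2) + cos φ₁ cos φ₂ sin²(Δλ/2) = 0.411535
c = 2·arcsin(√a) = 1.392929 rad = 79.8090°

79.81°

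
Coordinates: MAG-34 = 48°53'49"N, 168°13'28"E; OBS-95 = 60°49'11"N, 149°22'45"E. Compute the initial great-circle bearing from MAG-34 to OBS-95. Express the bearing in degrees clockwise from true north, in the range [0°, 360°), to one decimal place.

325.2°

MAG-34: φ = +48.89694°, λ = +168.22444°
OBS-95: φ = +60.81972°, λ = +149.37917°
Δλ = -18.8453°
y = sin Δλ · cos φ₂ = -0.157488
x = cos φ₁ sin φ₂ − sin φ₁ cos φ₂ cos Δλ = 0.226287
θ = atan2(y, x) = -34.8366° → 325.1634° (mod 360°)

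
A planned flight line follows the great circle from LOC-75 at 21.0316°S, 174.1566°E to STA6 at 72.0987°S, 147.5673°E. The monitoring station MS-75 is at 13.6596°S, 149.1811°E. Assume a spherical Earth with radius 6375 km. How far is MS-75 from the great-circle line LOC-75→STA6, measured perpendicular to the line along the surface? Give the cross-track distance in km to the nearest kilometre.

δ₁₃ = central angle LOC-75→MS-75 = 0.434880 rad  (haversine)
θ₁₃ = bearing LOC-75→MS-75 = 283.130°,  θ₁₂ = bearing LOC-75→STA6 = 189.885°
dₓₜ = R·arcsin(sin δ₁₃ · sin(θ₁₃ − θ₁₂)) = 6375·arcsin(0.42130·sin(93.245°)) = 2767.613 km
|dₓₜ| = 2767.613 km

2768 km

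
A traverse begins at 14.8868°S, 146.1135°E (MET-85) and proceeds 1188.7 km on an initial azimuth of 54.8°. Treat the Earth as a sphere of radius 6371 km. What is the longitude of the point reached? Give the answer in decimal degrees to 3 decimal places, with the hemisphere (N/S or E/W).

δ = d/R = 1188.7/6371 = 0.186580 rad
φ₂ = arcsin(sin φ₁ cos δ + cos φ₁ sin δ cos θ)
   = arcsin(-0.25691·0.98264 + 0.96644·0.18550·0.57643) = -8.57550°
λ₂ = λ₁ + atan2(sin θ sin δ cos φ₁, cos δ − sin φ₁ sin φ₂) = 154.93134°

154.931°E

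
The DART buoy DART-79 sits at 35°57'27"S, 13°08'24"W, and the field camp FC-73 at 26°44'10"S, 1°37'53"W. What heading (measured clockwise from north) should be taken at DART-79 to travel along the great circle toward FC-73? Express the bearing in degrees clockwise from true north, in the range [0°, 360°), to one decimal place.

50.0°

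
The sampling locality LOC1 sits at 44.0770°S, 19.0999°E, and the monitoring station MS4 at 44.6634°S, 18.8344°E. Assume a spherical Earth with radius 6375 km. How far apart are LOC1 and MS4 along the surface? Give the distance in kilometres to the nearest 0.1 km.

Δφ = -0.5864°,  Δλ = -0.2655°
a = sin²(Δφ/2) + cos φ₁ cos φ₂ sin²(Δλ/2) = 0.000029
c = 2·arcsin(√a) = 0.010757 rad = 0.6163°
d = R·c = 6375 × 0.010757 = 68.6 km

68.6 km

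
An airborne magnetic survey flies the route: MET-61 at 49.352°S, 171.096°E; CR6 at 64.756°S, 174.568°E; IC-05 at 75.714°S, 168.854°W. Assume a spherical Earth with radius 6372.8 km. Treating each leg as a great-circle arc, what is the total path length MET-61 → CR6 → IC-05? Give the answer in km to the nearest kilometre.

3083 km

MET-61→CR6: c = 0.270764 rad, d = 1725.52 km
CR6→IC-05: c = 0.213042 rad, d = 1357.67 km
Total = 1725.52 + 1357.67 = 3083.20 km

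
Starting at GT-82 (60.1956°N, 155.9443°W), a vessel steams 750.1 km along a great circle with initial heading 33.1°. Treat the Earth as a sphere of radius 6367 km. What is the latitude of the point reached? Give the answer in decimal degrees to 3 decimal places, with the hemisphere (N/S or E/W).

δ = d/R = 750.1/6367 = 0.117811 rad
φ₂ = arcsin(sin φ₁ cos δ + cos φ₁ sin δ cos θ)
   = arcsin(0.86773·0.99307 + 0.49704·0.11754·0.83772) = 65.59576°
λ₂ = λ₁ + atan2(sin θ sin δ cos φ₁, cos δ − sin φ₁ sin φ₂) = -147.00697°

65.596°N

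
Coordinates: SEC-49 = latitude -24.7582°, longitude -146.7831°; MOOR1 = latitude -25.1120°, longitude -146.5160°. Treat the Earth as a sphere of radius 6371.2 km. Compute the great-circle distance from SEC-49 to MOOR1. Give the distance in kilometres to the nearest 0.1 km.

Δφ = -0.3538°,  Δλ = 0.2671°
a = sin²(Δφ/2) + cos φ₁ cos φ₂ sin²(Δλ/2) = 0.000014
c = 2·arcsin(√a) = 0.007483 rad = 0.4288°
d = R·c = 6371.2 × 0.007483 = 47.7 km

47.7 km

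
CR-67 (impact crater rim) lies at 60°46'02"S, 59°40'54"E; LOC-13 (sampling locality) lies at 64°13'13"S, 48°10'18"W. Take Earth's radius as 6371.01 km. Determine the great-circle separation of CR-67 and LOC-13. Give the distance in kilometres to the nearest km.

CR-67: φ = -60.76722°, λ = +59.68167°
LOC-13: φ = -64.22028°, λ = -48.17167°
Δφ = -3.4531°,  Δλ = -107.8533°
a = sin²(Δφ/2) + cos φ₁ cos φ₂ sin²(Δλ/2) = 0.139662
c = 2·arcsin(√a) = 0.766021 rad = 43.8897°
d = R·c = 6371.01 × 0.766021 = 4880.3 km

4880 km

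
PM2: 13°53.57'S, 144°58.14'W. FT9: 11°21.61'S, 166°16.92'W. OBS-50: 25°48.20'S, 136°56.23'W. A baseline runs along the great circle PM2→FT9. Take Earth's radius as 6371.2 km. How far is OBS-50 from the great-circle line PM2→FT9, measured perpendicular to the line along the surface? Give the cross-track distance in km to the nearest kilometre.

1270 km

PM2: φ = -13.89283°, λ = -144.96900°
FT9: φ = -11.36017°, λ = -166.28200°
OBS-50: φ = -25.80333°, λ = -136.93717°
δ₁₃ = central angle PM2→OBS-50 = 0.245984 rad  (haversine)
θ₁₃ = bearing PM2→OBS-50 = 148.897°,  θ₁₂ = bearing PM2→FT9 = 274.507°
dₓₜ = R·arcsin(sin δ₁₃ · sin(θ₁₃ − θ₁₂)) = 6371.2·arcsin(0.24351·sin(-125.610°)) = -1269.720 km
|dₓₜ| = 1269.720 km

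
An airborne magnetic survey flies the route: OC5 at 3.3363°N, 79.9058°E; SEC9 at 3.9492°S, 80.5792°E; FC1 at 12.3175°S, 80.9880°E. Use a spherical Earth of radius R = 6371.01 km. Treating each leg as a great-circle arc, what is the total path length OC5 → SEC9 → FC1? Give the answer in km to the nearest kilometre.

OC5→SEC9: c = 0.127697 rad, d = 813.56 km
SEC9→FC1: c = 0.146225 rad, d = 931.60 km
Total = 813.56 + 931.60 = 1745.16 km

1745 km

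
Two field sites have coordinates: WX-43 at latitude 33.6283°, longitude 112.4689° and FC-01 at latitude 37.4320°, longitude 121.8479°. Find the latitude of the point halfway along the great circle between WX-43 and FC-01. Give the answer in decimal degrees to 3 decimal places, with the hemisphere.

Bx = cos φ₂ cos Δλ = 0.783460,  By = cos φ₂ sin Δλ = 0.129406
φₘ = atan2(sin φ₁ + sin φ₂, √((cos φ₁ + Bx)² + By²)) = 35.62101°
λₘ = λ₁ + atan2(By, cos φ₁ + Bx) = 117.04695°

35.621°N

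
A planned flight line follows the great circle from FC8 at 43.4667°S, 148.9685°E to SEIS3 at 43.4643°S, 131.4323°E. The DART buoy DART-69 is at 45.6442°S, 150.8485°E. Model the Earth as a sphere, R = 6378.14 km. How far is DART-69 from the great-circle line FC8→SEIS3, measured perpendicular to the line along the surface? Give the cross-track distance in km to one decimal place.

δ₁₃ = central angle FC8→DART-69 = 0.044618 rad  (haversine)
θ₁₃ = bearing FC8→DART-69 = 149.055°,  θ₁₂ = bearing FC8→SEIS3 = 263.954°
dₓₜ = R·arcsin(sin δ₁₃ · sin(θ₁₃ − θ₁₂)) = 6378.14·arcsin(0.04460·sin(-114.899°)) = -258.112 km
|dₓₜ| = 258.112 km

258.1 km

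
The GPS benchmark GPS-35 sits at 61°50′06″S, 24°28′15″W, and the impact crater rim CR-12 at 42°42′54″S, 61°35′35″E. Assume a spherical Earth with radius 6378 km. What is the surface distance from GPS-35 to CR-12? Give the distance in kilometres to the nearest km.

5738 km

GPS-35: φ = -61.83500°, λ = -24.47083°
CR-12: φ = -42.71500°, λ = +61.59306°
Δφ = 19.1200°,  Δλ = 86.0639°
a = sin²(Δφ/2) + cos φ₁ cos φ₂ sin²(Δλ/2) = 0.189082
c = 2·arcsin(√a) = 0.899712 rad = 51.5497°
d = R·c = 6378 × 0.899712 = 5738.4 km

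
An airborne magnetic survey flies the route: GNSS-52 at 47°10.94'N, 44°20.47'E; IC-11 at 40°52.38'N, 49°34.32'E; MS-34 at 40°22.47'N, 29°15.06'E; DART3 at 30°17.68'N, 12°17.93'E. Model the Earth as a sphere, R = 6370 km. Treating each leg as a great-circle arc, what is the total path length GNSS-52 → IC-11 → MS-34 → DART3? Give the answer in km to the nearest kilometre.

4425 km

GNSS-52: φ = +47.18233°, λ = +44.34117°
IC-11: φ = +40.87300°, λ = +49.57200°
MS-34: φ = +40.37450°, λ = +29.25100°
DART3: φ = +30.29467°, λ = +12.29883°
GNSS-52→IC-11: c = 0.128129 rad, d = 816.18 km
IC-11→MS-34: c = 0.268730 rad, d = 1711.81 km
MS-34→DART3: c = 0.297805 rad, d = 1897.02 km
Total = 816.18 + 1711.81 + 1897.02 = 4425.01 km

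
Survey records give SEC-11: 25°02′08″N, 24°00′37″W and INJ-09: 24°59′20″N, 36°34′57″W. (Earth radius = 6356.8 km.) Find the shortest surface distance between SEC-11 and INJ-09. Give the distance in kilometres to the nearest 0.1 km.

1263.6 km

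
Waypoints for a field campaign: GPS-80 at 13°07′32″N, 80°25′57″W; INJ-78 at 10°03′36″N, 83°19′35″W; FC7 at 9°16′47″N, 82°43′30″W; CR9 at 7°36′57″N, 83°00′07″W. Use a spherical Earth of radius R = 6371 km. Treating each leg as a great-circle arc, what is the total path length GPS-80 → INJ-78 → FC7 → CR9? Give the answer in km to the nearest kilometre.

GPS-80: φ = +13.12556°, λ = -80.43250°
INJ-78: φ = +10.06000°, λ = -83.32639°
FC7: φ = +9.27972°, λ = -82.72500°
CR9: φ = +7.61583°, λ = -83.00194°
GPS-80→INJ-78: c = 0.072870 rad, d = 464.25 km
INJ-78→FC7: c = 0.017103 rad, d = 108.96 km
FC7→CR9: c = 0.029431 rad, d = 187.51 km
Total = 464.25 + 108.96 + 187.51 = 760.73 km

761 km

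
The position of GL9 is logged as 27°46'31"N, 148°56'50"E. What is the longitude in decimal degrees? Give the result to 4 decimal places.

148° + 56′/60 + 50″/3600 = 148 + 0.93333 + 0.01389 = 148.9472°

148.9472°E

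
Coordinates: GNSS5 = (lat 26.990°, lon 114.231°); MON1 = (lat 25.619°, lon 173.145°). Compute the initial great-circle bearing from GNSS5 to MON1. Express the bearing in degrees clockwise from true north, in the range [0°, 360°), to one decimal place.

Δλ = 58.9140°
y = sin Δλ · cos φ₂ = 0.772201
x = cos φ₁ sin φ₂ − sin φ₁ cos φ₂ cos Δλ = 0.174003
θ = atan2(y, x) = 77.3014° → 77.3014° (mod 360°)

77.3°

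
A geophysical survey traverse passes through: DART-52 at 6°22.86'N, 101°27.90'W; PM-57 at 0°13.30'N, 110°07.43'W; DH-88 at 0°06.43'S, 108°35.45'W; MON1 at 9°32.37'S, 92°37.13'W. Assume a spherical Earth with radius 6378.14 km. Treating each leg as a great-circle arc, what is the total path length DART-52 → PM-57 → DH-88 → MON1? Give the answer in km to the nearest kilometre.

3413 km

DART-52: φ = +6.38100°, λ = -101.46500°
PM-57: φ = +0.22167°, λ = -110.12383°
DH-88: φ = -0.10717°, λ = -108.59083°
MON1: φ = -9.53950°, λ = -92.61883°
DART-52→PM-57: c = 0.185195 rad, d = 1181.20 km
PM-57→DH-88: c = 0.027364 rad, d = 174.53 km
DH-88→MON1: c = 0.322614 rad, d = 2057.67 km
Total = 1181.20 + 174.53 + 2057.67 = 3413.41 km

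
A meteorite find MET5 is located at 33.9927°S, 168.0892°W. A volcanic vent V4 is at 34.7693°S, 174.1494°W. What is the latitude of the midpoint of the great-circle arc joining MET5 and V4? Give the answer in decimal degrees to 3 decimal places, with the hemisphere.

Bx = cos φ₂ cos Δλ = 0.816864,  By = cos φ₂ sin Δλ = -0.086724
φₘ = atan2(sin φ₁ + sin φ₂, √((cos φ₁ + Bx)² + By²)) = -34.41837°
λₘ = λ₁ + atan2(By, cos φ₁ + Bx) = -171.10524°

34.418°S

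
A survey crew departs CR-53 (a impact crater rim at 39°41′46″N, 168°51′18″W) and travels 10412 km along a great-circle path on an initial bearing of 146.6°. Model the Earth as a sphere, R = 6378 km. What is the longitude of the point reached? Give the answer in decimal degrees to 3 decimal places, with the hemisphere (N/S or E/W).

120.278°W

CR-53: φ = +39.69611°, λ = -168.85500°
δ = d/R = 10412/6378 = 1.632487 rad
φ₂ = arcsin(sin φ₁ cos δ + cos φ₁ sin δ cos θ)
   = arcsin(0.63872·-0.06165 + 0.76944·0.99810·-0.83485) = -42.88456°
λ₂ = λ₁ + atan2(sin θ sin δ cos φ₁, cos δ − sin φ₁ sin φ₂) = -120.27776°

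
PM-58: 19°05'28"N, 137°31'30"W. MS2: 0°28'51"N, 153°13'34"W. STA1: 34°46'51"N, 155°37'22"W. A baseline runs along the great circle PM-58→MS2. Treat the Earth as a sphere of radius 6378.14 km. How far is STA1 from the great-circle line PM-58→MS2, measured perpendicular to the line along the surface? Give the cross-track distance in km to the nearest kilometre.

2479 km

PM-58: φ = +19.09111°, λ = -137.52500°
MS2: φ = +0.48083°, λ = -153.22611°
STA1: φ = +34.78083°, λ = -155.62278°
δ₁₃ = central angle PM-58→STA1 = 0.391490 rad  (haversine)
θ₁₃ = bearing PM-58→STA1 = 318.036°,  θ₁₂ = bearing PM-58→MS2 = 221.402°
dₓₜ = R·arcsin(sin δ₁₃ · sin(θ₁₃ − θ₁₂)) = 6378.14·arcsin(0.38157·sin(96.634°)) = 2479.359 km
|dₓₜ| = 2479.359 km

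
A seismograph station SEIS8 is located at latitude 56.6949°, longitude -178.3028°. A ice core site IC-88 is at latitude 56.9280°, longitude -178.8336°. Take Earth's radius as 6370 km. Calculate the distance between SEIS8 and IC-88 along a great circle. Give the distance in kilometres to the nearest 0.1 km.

41.4 km

Δφ = 0.2331°,  Δλ = -0.5308°
a = sin²(Δφ/2) + cos φ₁ cos φ₂ sin²(Δλ/2) = 0.000011
c = 2·arcsin(√a) = 0.006501 rad = 0.3725°
d = R·c = 6370 × 0.006501 = 41.4 km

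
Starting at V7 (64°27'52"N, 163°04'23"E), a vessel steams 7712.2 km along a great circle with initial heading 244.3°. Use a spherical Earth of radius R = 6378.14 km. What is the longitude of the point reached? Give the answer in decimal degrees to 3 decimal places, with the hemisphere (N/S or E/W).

V7: φ = +64.46444°, λ = +163.07306°
δ = d/R = 7712.2/6378.14 = 1.209161 rad
φ₂ = arcsin(sin φ₁ cos δ + cos φ₁ sin δ cos θ)
   = arcsin(0.90232·0.35380 + 0.43107·0.93532·-0.43366) = 8.30236°
λ₂ = λ₁ + atan2(sin θ sin δ cos φ₁, cos δ − sin φ₁ sin φ₂) = 104.67369°

104.674°E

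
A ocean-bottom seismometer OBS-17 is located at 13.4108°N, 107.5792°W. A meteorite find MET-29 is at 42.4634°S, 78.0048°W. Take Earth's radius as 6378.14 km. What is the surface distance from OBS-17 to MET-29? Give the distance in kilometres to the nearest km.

Δφ = -55.8742°,  Δλ = 29.5744°
a = sin²(Δφ/2) + cos φ₁ cos φ₂ sin²(Δλ/2) = 0.266240
c = 2·arcsin(√a) = 1.084312 rad = 62.1265°
d = R·c = 6378.14 × 1.084312 = 6915.9 km

6916 km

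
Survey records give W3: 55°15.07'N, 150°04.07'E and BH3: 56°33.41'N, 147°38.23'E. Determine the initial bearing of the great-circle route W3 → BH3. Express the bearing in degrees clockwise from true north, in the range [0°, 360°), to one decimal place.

W3: φ = +55.25117°, λ = +150.06783°
BH3: φ = +56.55683°, λ = +147.63717°
Δλ = -2.4307°
y = sin Δλ · cos φ₂ = -0.023373
x = cos φ₁ sin φ₂ − sin φ₁ cos φ₂ cos Δλ = 0.023194
θ = atan2(y, x) = -45.2204° → 314.7796° (mod 360°)

314.8°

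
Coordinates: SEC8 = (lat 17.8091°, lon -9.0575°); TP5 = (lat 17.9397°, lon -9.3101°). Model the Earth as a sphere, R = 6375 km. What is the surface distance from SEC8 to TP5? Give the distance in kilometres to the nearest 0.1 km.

Δφ = 0.1306°,  Δλ = -0.2526°
a = sin²(Δφ/2) + cos φ₁ cos φ₂ sin²(Δλ/2) = 0.000006
c = 2·arcsin(√a) = 0.004775 rad = 0.2736°
d = R·c = 6375 × 0.004775 = 30.4 km

30.4 km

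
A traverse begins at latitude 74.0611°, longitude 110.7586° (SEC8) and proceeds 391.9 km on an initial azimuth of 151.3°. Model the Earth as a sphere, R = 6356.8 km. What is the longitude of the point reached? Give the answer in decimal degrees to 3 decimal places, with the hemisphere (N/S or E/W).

δ = d/R = 391.9/6356.8 = 0.061651 rad
φ₂ = arcsin(sin φ₁ cos δ + cos φ₁ sin δ cos θ)
   = arcsin(0.96156·0.99810 + 0.27461·0.06161·-0.87715) = 70.88928°
λ₂ = λ₁ + atan2(sin θ sin δ cos φ₁, cos δ − sin φ₁ sin φ₂) = 115.94360°

115.944°E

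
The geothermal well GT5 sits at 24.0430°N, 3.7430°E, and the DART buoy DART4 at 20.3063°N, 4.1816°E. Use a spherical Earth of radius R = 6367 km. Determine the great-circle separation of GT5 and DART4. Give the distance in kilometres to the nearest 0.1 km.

417.7 km

Δφ = -3.7367°,  Δλ = 0.4386°
a = sin²(Δφ/2) + cos φ₁ cos φ₂ sin²(Δλ/2) = 0.001076
c = 2·arcsin(√a) = 0.065602 rad = 3.7587°
d = R·c = 6367 × 0.065602 = 417.7 km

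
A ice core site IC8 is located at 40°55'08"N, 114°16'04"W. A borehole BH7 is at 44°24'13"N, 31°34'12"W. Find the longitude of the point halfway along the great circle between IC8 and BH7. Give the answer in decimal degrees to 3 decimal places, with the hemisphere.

IC8: φ = +40.91889°, λ = -114.26778°
BH7: φ = +44.40361°, λ = -31.57000°
Bx = cos φ₂ cos Δλ = 0.090806,  By = cos φ₂ sin Δλ = 0.708634
φₘ = atan2(sin φ₁ + sin φ₂, √((cos φ₁ + Bx)² + By²)) = 50.82413°
λₘ = λ₁ + atan2(By, cos φ₁ + Bx) = -74.33204°

74.332°W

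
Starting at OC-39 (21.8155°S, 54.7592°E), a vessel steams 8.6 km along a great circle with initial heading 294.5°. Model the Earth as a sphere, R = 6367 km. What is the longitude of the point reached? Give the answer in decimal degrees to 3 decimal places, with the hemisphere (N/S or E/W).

54.683°E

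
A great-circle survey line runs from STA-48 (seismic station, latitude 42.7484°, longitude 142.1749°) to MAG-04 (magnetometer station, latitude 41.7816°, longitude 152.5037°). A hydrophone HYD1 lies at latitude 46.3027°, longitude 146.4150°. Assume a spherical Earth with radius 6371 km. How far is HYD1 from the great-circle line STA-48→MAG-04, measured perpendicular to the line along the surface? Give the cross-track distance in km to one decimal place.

423.7 km

δ₁₃ = central angle STA-48→HYD1 = 0.081411 rad  (haversine)
θ₁₃ = bearing STA-48→HYD1 = 38.911°,  θ₁₂ = bearing STA-48→MAG-04 = 93.711°
dₓₜ = R·arcsin(sin δ₁₃ · sin(θ₁₃ − θ₁₂)) = 6371·arcsin(0.08132·sin(-54.800°)) = -423.671 km
|dₓₜ| = 423.671 km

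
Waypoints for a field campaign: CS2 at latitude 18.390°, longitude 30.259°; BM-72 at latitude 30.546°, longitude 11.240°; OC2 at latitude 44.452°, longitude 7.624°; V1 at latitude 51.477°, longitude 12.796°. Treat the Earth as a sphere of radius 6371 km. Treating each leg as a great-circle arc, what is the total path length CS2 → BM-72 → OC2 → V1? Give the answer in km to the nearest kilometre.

4795 km

CS2→BM-72: c = 0.368232 rad, d = 2346.01 km
BM-72→OC2: c = 0.247747 rad, d = 1578.40 km
OC2→V1: c = 0.136615 rad, d = 870.37 km
Total = 2346.01 + 1578.40 + 870.37 = 4794.77 km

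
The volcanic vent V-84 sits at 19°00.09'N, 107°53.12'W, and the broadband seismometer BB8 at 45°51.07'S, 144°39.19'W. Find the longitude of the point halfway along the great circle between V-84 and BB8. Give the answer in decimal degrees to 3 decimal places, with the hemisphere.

V-84: φ = +19.00150°, λ = -107.88533°
BB8: φ = -45.85117°, λ = -144.65317°
Bx = cos φ₂ cos Δλ = 0.557963,  By = cos φ₂ sin Δλ = -0.416921
φₘ = atan2(sin φ₁ + sin φ₂, √((cos φ₁ + Bx)² + By²)) = -14.10146°
λₘ = λ₁ + atan2(By, cos φ₁ + Bx) = -123.38432°

123.384°W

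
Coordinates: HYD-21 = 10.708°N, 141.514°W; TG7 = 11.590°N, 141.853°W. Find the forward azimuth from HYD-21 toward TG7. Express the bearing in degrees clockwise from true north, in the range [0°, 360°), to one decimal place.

Δλ = -0.3390°
y = sin Δλ · cos φ₂ = -0.005796
x = cos φ₁ sin φ₂ − sin φ₁ cos φ₂ cos Δλ = 0.015396
θ = atan2(y, x) = -20.6289° → 339.3711° (mod 360°)

339.4°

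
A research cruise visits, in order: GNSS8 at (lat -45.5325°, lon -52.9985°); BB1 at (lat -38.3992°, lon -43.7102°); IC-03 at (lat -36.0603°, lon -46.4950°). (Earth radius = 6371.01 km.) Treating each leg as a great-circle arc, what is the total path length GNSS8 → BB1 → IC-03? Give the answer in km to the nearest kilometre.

1461 km

GNSS8→BB1: c = 0.173063 rad, d = 1102.58 km
BB1→IC-03: c = 0.056244 rad, d = 358.33 km
Total = 1102.58 + 358.33 = 1460.91 km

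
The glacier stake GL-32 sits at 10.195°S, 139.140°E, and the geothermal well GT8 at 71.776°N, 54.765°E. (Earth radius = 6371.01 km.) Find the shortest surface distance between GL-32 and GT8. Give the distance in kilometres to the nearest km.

10889 km

Δφ = 81.9710°,  Δλ = -84.3750°
a = sin²(Δφ/2) + cos φ₁ cos φ₂ sin²(Δλ/2) = 0.568976
c = 2·arcsin(√a) = 1.709189 rad = 97.9293°
d = R·c = 6371.01 × 1.709189 = 10889.3 km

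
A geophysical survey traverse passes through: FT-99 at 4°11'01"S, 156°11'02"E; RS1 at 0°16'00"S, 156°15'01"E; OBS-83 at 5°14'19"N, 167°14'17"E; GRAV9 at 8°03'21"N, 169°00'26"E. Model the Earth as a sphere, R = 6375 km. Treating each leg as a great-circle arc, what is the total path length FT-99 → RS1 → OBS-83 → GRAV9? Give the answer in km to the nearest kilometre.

FT-99: φ = -4.18361°, λ = +156.18389°
RS1: φ = -0.26667°, λ = +156.25028°
OBS-83: φ = +5.23861°, λ = +167.23806°
GRAV9: φ = +8.05583°, λ = +169.00722°
FT-99→RS1: c = 0.068373 rad, d = 435.88 km
RS1→OBS-83: c = 0.214269 rad, d = 1365.97 km
OBS-83→GRAV9: c = 0.057949 rad, d = 369.43 km
Total = 435.88 + 1365.97 + 369.43 = 2171.28 km

2171 km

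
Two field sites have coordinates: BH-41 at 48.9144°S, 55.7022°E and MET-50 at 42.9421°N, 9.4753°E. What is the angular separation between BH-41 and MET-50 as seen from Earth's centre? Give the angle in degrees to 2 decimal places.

100.41°

Δφ = 91.8565°,  Δλ = -46.2269°
a = sin²(Δφ/2) + cos φ₁ cos φ₂ sin²(Δλ/2) = 0.590333
c = 2·arcsin(√a) = 1.752460 rad = 100.4085°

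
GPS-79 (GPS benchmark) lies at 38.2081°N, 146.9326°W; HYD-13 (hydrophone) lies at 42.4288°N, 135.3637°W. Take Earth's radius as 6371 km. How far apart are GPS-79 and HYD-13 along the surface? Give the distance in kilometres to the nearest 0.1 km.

1086.1 km

Δφ = 4.2207°,  Δλ = 11.5689°
a = sin²(Δφ/2) + cos φ₁ cos φ₂ sin²(Δλ/2) = 0.007247
c = 2·arcsin(√a) = 0.170471 rad = 9.7672°
d = R·c = 6371 × 0.170471 = 1086.1 km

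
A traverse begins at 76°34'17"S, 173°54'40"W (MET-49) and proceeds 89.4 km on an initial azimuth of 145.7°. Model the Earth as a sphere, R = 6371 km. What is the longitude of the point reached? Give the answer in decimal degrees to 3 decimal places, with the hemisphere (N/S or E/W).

171.861°W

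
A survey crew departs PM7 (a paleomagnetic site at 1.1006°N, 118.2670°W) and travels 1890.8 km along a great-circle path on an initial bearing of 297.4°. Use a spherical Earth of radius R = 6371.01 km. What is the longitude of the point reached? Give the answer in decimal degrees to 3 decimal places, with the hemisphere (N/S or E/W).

δ = d/R = 1890.8/6371.01 = 0.296782 rad
φ₂ = arcsin(sin φ₁ cos δ + cos φ₁ sin δ cos θ)
   = arcsin(0.01921·0.95628 + 0.99982·0.29244·0.46020) = 8.79654°
λ₂ = λ₁ + atan2(sin θ sin δ cos φ₁, cos δ − sin φ₁ sin φ₂) = -133.49892°

133.499°W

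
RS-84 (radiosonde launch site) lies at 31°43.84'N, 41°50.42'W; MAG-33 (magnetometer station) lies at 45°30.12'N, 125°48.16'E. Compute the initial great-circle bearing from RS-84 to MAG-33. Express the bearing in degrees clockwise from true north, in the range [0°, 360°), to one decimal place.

8.8°

RS-84: φ = +31.73067°, λ = -41.84033°
MAG-33: φ = +45.50200°, λ = +125.80267°
Δλ = 167.6430°
y = sin Δλ · cos φ₂ = 0.149991
x = cos φ₁ sin φ₂ − sin φ₁ cos φ₂ cos Δλ = 0.966736
θ = atan2(y, x) = 8.8192° → 8.8192° (mod 360°)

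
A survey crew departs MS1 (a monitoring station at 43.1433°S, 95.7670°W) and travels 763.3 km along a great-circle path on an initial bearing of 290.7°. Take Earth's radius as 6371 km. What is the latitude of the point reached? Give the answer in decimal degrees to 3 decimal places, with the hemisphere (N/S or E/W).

δ = d/R = 763.3/6371 = 0.119809 rad
φ₂ = arcsin(sin φ₁ cos δ + cos φ₁ sin δ cos θ)
   = arcsin(-0.68383·0.99283 + 0.72965·0.11952·0.35347) = -40.39830°
λ₂ = λ₁ + atan2(sin θ sin δ cos φ₁, cos δ − sin φ₁ sin φ₂) = -104.20926°

40.398°S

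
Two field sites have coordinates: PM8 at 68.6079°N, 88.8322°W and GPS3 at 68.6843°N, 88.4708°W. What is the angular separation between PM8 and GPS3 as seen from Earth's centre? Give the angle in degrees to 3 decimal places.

0.152°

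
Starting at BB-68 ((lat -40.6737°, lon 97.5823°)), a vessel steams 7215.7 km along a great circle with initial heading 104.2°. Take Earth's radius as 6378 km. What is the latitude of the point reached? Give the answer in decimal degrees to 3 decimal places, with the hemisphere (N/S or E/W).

δ = d/R = 7215.7/6378 = 1.131342 rad
φ₂ = arcsin(sin φ₁ cos δ + cos φ₁ sin δ cos θ)
   = arcsin(-0.65175·0.42545 + 0.75843·0.90498·-0.24531) = -26.46532°
λ₂ = λ₁ + atan2(sin θ sin δ cos φ₁, cos δ − sin φ₁ sin φ₂) = 176.11436°

26.465°S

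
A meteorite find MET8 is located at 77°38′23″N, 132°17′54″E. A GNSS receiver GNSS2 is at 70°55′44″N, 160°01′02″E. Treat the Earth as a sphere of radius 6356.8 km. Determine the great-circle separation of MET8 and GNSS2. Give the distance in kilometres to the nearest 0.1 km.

MET8: φ = +77.63972°, λ = +132.29833°
GNSS2: φ = +70.92889°, λ = +160.01722°
Δφ = -6.7108°,  Δλ = 27.7189°
a = sin²(Δφ/2) + cos φ₁ cos φ₂ sin²(Δλ/2) = 0.007439
c = 2·arcsin(√a) = 0.172713 rad = 9.8957°
d = R·c = 6356.8 × 0.172713 = 1097.9 km

1097.9 km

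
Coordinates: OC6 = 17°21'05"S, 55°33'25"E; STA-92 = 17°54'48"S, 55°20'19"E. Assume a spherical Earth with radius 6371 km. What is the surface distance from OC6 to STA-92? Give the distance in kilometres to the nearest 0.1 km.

OC6: φ = -17.35139°, λ = +55.55694°
STA-92: φ = -17.91333°, λ = +55.33861°
Δφ = -0.5619°,  Δλ = -0.2183°
a = sin²(Δφ/2) + cos φ₁ cos φ₂ sin²(Δλ/2) = 0.000027
c = 2·arcsin(√a) = 0.010459 rad = 0.5992°
d = R·c = 6371 × 0.010459 = 66.6 km

66.6 km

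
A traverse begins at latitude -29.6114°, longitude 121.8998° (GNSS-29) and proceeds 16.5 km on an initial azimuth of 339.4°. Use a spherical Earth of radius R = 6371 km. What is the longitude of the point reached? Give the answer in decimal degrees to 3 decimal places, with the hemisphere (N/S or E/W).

121.840°E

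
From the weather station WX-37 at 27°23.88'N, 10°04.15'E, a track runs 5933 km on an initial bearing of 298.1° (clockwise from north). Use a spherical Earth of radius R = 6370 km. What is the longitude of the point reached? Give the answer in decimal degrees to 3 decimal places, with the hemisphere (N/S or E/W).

53.242°W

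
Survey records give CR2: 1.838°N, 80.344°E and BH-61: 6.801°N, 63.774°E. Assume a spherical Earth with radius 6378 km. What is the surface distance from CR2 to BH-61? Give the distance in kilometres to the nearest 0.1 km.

1919.9 km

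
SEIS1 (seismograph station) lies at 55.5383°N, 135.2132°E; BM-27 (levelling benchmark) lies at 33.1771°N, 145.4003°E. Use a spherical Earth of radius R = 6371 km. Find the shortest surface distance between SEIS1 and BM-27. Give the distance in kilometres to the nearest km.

2609 km

Δφ = -22.3612°,  Δλ = 10.1871°
a = sin²(Δφ/2) + cos φ₁ cos φ₂ sin²(Δλ/2) = 0.041331
c = 2·arcsin(√a) = 0.409456 rad = 23.4601°
d = R·c = 6371 × 0.409456 = 2608.6 km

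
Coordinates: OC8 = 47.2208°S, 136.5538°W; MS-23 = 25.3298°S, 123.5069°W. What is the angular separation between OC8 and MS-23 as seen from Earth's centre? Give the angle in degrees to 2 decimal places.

24.21°

Δφ = 21.8910°,  Δλ = 13.0469°
a = sin²(Δφ/2) + cos φ₁ cos φ₂ sin²(Δλ/2) = 0.043976
c = 2·arcsin(√a) = 0.422546 rad = 24.2101°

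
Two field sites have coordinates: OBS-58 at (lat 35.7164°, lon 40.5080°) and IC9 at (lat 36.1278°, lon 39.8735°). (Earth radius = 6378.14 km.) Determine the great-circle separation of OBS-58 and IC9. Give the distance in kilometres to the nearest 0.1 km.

73.3 km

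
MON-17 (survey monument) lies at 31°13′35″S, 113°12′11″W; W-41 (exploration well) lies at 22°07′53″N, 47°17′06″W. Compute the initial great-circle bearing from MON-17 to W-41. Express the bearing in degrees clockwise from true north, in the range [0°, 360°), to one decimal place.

58.5°

MON-17: φ = -31.22639°, λ = -113.20306°
W-41: φ = +22.13139°, λ = -47.28500°
Δλ = 65.9181°
y = sin Δλ · cos φ₂ = 0.845698
x = cos φ₁ sin φ₂ − sin φ₁ cos φ₂ cos Δλ = 0.518105
θ = atan2(y, x) = 58.5068° → 58.5068° (mod 360°)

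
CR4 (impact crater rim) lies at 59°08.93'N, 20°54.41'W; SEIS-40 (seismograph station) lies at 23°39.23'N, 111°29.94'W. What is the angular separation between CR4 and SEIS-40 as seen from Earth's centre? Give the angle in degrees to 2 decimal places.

70.15°

CR4: φ = +59.14883°, λ = -20.90683°
SEIS-40: φ = +23.65383°, λ = -111.49900°
Δφ = -35.4950°,  Δλ = -90.5922°
a = sin²(Δφ/2) + cos φ₁ cos φ₂ sin²(Δλ/2) = 0.330208
c = 2·arcsin(√a) = 1.224321 rad = 70.1484°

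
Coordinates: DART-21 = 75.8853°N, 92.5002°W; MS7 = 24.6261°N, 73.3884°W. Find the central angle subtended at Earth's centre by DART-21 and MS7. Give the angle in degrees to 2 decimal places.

52.15°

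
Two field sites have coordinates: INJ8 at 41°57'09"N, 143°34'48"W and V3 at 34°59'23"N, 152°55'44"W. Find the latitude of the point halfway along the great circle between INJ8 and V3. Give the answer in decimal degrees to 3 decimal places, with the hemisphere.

INJ8: φ = +41.95250°, λ = -143.58000°
V3: φ = +34.98972°, λ = -152.92889°
Bx = cos φ₂ cos Δλ = 0.808373,  By = cos φ₂ sin Δλ = -0.133085
φₘ = atan2(sin φ₁ + sin φ₂, √((cos φ₁ + Bx)² + By²)) = 38.56391°
λₘ = λ₁ + atan2(By, cos φ₁ + Bx) = -148.48092°

38.564°N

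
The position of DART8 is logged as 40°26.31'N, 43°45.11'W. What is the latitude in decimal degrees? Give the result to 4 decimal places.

40° + 26.31′/60 = 40 + 0.43850 = 40.4385°

40.4385°N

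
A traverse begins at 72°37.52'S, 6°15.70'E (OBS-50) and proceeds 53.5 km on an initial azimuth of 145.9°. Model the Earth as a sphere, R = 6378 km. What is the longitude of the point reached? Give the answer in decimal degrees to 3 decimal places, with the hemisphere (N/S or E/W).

7.184°E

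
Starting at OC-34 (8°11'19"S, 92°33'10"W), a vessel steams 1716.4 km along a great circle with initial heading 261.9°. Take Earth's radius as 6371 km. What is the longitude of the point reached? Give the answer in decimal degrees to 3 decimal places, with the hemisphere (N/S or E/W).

OC-34: φ = -8.18861°, λ = -92.55278°
δ = d/R = 1716.4/6371 = 0.269408 rad
φ₂ = arcsin(sin φ₁ cos δ + cos φ₁ sin δ cos θ)
   = arcsin(-0.14243·0.96393 + 0.98980·0.26616·-0.14090) = -10.04459°
λ₂ = λ₁ + atan2(sin θ sin δ cos φ₁, cos δ − sin φ₁ sin φ₂) = -108.07473°

108.075°W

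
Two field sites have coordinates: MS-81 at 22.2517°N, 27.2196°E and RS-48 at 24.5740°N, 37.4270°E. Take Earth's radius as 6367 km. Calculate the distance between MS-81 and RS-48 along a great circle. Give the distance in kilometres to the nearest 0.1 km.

1072.1 km

Δφ = 2.3223°,  Δλ = 10.2074°
a = sin²(Δφ/2) + cos φ₁ cos φ₂ sin²(Δλ/2) = 0.007072
c = 2·arcsin(√a) = 0.168384 rad = 9.6477°
d = R·c = 6367 × 0.168384 = 1072.1 km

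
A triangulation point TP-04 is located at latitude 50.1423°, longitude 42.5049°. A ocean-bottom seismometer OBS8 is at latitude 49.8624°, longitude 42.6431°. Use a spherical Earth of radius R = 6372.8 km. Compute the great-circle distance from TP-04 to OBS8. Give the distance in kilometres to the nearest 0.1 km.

Δφ = -0.2799°,  Δλ = 0.1382°
a = sin²(Δφ/2) + cos φ₁ cos φ₂ sin²(Δλ/2) = 0.000007
c = 2·arcsin(√a) = 0.005125 rad = 0.2937°
d = R·c = 6372.8 × 0.005125 = 32.7 km

32.7 km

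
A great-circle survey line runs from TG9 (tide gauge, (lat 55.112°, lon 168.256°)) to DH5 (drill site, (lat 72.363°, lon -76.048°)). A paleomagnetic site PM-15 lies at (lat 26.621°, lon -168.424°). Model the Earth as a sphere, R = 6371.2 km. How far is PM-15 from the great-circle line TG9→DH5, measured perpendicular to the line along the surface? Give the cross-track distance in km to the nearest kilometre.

3244 km

δ₁₃ = central angle TG9→PM-15 = 0.578800 rad  (haversine)
θ₁₃ = bearing TG9→PM-15 = 139.687°,  θ₁₂ = bearing TG9→DH5 = 22.695°
dₓₜ = R·arcsin(sin δ₁₃ · sin(θ₁₃ − θ₁₂)) = 6371.2·arcsin(0.54702·sin(116.992°)) = 3243.864 km
|dₓₜ| = 3243.864 km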